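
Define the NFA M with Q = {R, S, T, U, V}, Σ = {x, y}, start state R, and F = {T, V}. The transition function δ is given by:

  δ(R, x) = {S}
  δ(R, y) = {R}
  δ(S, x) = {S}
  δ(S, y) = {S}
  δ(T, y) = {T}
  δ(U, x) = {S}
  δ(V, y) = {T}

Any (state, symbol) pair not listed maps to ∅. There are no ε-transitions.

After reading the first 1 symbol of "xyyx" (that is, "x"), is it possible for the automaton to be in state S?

Start in {R}.
Read 'x': {R} → {S}.
State S is in {S}.

Yes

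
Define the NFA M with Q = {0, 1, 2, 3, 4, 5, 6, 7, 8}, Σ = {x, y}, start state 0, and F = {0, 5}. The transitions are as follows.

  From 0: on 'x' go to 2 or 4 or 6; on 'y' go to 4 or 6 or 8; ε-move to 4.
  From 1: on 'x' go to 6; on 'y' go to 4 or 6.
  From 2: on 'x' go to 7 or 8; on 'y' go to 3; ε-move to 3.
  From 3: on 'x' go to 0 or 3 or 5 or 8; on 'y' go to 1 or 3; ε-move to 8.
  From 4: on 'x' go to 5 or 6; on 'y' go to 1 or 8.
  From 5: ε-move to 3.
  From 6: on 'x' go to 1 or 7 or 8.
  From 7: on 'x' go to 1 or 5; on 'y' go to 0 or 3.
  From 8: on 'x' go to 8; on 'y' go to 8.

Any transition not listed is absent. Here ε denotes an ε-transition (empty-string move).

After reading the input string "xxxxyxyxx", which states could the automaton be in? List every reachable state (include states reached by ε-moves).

Start: ε-closure({0}) = {0, 4}.
Read 'x': 0→{2, 4, 6}, 4→{5, 6}; union {2, 4, 5, 6}; ε-closure = {2, 3, 4, 5, 6, 8}.
Read 'x': 2→{7, 8}, 3→{0, 3, 5, 8}, 4→{5, 6}, 5→∅, 6→{1, 7, 8}, 8→{8}; union {0, 1, 3, 5, 6, 7, 8}; ε-closure = {0, 1, 3, 4, 5, 6, 7, 8}.
Read 'x': 0→{2, 4, 6}, 1→{6}, 3→{0, 3, 5, 8}, 4→{5, 6}, 5→∅, 6→{1, 7, 8}, 7→{1, 5}, 8→{8}; now {0, 1, 2, 3, 4, 5, 6, 7, 8}.
Read 'x': 0→{2, 4, 6}, 1→{6}, 2→{7, 8}, 3→{0, 3, 5, 8}, 4→{5, 6}, 5→∅, 6→{1, 7, 8}, 7→{1, 5}, 8→{8}; now {0, 1, 2, 3, 4, 5, 6, 7, 8}.
Read 'y': 0→{4, 6, 8}, 1→{4, 6}, 2→{3}, 3→{1, 3}, 4→{1, 8}, 5→∅, 6→∅, 7→{0, 3}, 8→{8}; now {0, 1, 3, 4, 6, 8}.
Read 'x': 0→{2, 4, 6}, 1→{6}, 3→{0, 3, 5, 8}, 4→{5, 6}, 6→{1, 7, 8}, 8→{8}; now {0, 1, 2, 3, 4, 5, 6, 7, 8}.
Read 'y': 0→{4, 6, 8}, 1→{4, 6}, 2→{3}, 3→{1, 3}, 4→{1, 8}, 5→∅, 6→∅, 7→{0, 3}, 8→{8}; now {0, 1, 3, 4, 6, 8}.
Read 'x': 0→{2, 4, 6}, 1→{6}, 3→{0, 3, 5, 8}, 4→{5, 6}, 6→{1, 7, 8}, 8→{8}; now {0, 1, 2, 3, 4, 5, 6, 7, 8}.
Read 'x': 0→{2, 4, 6}, 1→{6}, 2→{7, 8}, 3→{0, 3, 5, 8}, 4→{5, 6}, 5→∅, 6→{1, 7, 8}, 7→{1, 5}, 8→{8}; now {0, 1, 2, 3, 4, 5, 6, 7, 8}.

{0, 1, 2, 3, 4, 5, 6, 7, 8}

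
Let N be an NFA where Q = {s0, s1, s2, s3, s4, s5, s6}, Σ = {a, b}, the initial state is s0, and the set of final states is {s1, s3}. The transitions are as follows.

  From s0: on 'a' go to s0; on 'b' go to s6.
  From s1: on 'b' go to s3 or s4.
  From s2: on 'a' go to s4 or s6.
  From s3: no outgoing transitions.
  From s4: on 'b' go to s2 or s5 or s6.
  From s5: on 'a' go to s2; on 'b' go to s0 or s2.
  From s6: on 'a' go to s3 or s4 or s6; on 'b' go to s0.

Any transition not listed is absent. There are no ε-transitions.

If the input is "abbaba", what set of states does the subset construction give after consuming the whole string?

{s3, s4, s6}

Start in {s0}.
Read 'a': {s0} → {s0}.
Read 'b': {s0} → {s6}.
Read 'b': {s6} → {s0}.
Read 'a': {s0} → {s0}.
Read 'b': {s0} → {s6}.
Read 'a': {s6} → {s3, s4, s6}.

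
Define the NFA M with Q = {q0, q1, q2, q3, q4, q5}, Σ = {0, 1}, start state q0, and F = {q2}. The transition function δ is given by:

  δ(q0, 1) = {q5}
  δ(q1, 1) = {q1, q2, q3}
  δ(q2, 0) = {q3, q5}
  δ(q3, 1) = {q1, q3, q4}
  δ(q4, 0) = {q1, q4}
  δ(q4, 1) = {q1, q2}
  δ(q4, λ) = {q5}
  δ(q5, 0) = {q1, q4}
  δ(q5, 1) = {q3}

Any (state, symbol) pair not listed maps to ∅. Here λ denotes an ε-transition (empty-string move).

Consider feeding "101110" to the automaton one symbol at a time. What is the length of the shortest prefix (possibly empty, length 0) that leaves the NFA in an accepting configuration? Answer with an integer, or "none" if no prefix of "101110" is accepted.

3

Start in {q0}.
Read '1': q0→{q5}; now {q5}.
Read '0': q5→{q1, q4}; union {q1, q4}; ε-closure = {q1, q4, q5}.
Read '1': q1→{q1, q2, q3}, q4→{q1, q2}, q5→{q3}; now {q1, q2, q3}.
None of the earlier sets intersect F, but {q1, q2, q3} does.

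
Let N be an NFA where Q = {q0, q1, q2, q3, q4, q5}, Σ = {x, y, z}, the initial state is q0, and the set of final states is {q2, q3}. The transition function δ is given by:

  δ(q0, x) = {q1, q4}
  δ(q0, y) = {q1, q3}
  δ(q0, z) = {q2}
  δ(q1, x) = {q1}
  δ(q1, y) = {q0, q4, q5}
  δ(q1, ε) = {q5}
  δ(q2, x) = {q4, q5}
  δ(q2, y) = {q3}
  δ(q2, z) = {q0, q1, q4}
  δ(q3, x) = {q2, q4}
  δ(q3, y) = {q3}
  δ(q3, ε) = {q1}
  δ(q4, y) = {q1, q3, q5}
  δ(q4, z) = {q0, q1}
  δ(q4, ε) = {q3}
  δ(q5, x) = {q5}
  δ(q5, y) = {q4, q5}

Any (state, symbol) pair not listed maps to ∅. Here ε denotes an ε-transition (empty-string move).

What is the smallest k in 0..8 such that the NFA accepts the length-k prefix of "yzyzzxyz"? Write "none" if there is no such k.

1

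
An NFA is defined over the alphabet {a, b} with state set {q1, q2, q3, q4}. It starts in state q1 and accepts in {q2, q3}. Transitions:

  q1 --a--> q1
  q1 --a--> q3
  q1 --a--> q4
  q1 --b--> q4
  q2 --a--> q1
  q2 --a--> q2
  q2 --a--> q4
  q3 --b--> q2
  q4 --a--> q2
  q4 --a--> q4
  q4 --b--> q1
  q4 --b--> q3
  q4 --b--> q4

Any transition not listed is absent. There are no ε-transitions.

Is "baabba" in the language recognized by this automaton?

Yes

Start in {q1}.
Read 'b': {q1} → {q4}.
Read 'a': {q4} → {q2, q4}.
Read 'a': {q2, q4} → {q1, q2, q4}.
Read 'b': {q1, q2, q4} → {q1, q3, q4}.
Read 'b': {q1, q3, q4} → {q1, q2, q3, q4}.
Read 'a': {q1, q2, q3, q4} → {q1, q2, q3, q4}.
The final set {q1, q2, q3, q4} contains the accepting states q2, q3.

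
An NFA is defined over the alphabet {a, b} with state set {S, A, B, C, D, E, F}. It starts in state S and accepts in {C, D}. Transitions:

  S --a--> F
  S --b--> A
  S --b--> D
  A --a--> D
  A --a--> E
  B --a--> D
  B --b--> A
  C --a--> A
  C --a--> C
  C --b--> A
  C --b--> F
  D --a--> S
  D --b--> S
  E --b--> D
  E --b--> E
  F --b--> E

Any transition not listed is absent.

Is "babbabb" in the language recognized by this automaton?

Yes

Start in {S}.
Read 'b': S→{A, D}; now {A, D}.
Read 'a': A→{D, E}, D→{S}; now {S, D, E}.
Read 'b': S→{A, D}, D→{S}, E→{D, E}; now {S, A, D, E}.
Read 'b': S→{A, D}, A→∅, D→{S}, E→{D, E}; now {S, A, D, E}.
Read 'a': S→{F}, A→{D, E}, D→{S}, E→∅; now {S, D, E, F}.
Read 'b': S→{A, D}, D→{S}, E→{D, E}, F→{E}; now {S, A, D, E}.
Read 'b': S→{A, D}, A→∅, D→{S}, E→{D, E}; now {S, A, D, E}.
The final set {S, A, D, E} contains the accepting state D.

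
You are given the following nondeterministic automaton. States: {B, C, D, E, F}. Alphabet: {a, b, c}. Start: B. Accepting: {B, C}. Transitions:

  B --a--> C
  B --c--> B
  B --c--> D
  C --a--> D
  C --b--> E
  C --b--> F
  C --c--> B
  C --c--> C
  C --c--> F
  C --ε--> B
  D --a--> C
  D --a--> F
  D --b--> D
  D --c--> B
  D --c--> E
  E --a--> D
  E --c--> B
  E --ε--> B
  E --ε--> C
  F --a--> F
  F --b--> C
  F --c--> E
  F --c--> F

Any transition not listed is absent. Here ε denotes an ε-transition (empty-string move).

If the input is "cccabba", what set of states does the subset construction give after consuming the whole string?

Start in {B}.
Read 'c': {B} → {B, D}.
Read 'c': {B, D} → {B, C, D, E}.
Read 'c': {B, C, D, E} → {B, C, D, E, F}.
Read 'a': {B, C, D, E, F} → {B, C, D, F}.
Read 'b': {B, C, D, F} → {B, C, D, E, F}.
Read 'b': {B, C, D, E, F} → {B, C, D, E, F}.
Read 'a': {B, C, D, E, F} → {B, C, D, F}.

{B, C, D, F}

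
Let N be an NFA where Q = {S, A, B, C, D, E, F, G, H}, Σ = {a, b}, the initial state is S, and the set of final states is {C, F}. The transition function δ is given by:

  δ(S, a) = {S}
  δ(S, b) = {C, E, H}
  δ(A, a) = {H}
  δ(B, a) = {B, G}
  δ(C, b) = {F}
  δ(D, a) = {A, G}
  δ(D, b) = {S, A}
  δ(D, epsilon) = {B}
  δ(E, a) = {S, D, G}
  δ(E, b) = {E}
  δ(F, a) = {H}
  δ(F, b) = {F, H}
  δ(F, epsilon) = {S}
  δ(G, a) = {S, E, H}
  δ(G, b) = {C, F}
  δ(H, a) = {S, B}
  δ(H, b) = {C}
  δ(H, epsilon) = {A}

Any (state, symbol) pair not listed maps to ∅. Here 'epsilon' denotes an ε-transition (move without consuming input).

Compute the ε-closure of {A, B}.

Begin with {A, B}.
No ε-moves leave this set, so the closure equals the set itself.

{A, B}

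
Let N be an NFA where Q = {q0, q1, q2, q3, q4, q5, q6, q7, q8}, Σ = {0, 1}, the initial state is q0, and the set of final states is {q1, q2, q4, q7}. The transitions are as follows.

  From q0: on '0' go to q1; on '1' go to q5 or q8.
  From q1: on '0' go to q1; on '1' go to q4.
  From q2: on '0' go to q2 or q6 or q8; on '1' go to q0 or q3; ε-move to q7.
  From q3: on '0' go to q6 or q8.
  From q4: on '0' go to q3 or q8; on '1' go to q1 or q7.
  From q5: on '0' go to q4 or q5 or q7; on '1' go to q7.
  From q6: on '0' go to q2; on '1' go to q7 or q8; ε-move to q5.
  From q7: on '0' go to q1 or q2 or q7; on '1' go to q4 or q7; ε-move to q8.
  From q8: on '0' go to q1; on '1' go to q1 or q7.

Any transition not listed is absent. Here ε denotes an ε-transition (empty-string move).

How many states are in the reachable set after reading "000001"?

1

Start in {q0}.
Read '0': {q0} → {q1}.
Read '0': {q1} → {q1}.
Read '0': {q1} → {q1}.
Read '0': {q1} → {q1}.
Read '0': {q1} → {q1}.
Read '1': {q1} → {q4}.
That set has 1 state.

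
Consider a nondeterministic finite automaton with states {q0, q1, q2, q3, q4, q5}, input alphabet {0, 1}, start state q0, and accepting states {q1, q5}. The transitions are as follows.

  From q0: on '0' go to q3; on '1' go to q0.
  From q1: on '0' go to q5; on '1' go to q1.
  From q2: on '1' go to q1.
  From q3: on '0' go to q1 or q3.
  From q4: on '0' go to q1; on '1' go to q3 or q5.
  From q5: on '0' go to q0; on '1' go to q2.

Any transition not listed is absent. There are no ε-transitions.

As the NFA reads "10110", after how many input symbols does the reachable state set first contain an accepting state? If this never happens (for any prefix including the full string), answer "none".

none

Start in {q0}.
Read '1': {q0} → {q0}.
Read '0': {q0} → {q3}.
Read '1': {q3} → ∅.
The set is empty and remains empty for the remaining 2 symbols.
No reachable set along the way intersects F.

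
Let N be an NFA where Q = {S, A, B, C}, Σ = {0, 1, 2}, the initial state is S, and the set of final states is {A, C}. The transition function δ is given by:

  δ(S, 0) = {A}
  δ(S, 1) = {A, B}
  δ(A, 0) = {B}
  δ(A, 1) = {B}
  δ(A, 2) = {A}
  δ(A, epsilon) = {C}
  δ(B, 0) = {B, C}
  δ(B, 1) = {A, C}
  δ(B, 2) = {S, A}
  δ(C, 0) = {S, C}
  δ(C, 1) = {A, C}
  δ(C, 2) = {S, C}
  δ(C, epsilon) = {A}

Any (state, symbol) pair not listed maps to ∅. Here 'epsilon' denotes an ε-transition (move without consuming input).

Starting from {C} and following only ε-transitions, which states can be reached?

{A, C}

Begin with {C}.
ε-move C → A; add A.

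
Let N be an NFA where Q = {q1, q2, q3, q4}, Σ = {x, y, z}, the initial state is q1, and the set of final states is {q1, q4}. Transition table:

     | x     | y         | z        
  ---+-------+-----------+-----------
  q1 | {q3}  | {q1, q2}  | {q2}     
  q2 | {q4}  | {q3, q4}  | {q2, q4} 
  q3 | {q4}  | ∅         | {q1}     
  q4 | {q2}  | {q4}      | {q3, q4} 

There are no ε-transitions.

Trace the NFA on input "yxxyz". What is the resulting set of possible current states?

{q1, q3, q4}

Start in {q1}.
Read 'y': q1→{q1, q2}; now {q1, q2}.
Read 'x': q1→{q3}, q2→{q4}; now {q3, q4}.
Read 'x': q3→{q4}, q4→{q2}; now {q2, q4}.
Read 'y': q2→{q3, q4}, q4→{q4}; now {q3, q4}.
Read 'z': q3→{q1}, q4→{q3, q4}; now {q1, q3, q4}.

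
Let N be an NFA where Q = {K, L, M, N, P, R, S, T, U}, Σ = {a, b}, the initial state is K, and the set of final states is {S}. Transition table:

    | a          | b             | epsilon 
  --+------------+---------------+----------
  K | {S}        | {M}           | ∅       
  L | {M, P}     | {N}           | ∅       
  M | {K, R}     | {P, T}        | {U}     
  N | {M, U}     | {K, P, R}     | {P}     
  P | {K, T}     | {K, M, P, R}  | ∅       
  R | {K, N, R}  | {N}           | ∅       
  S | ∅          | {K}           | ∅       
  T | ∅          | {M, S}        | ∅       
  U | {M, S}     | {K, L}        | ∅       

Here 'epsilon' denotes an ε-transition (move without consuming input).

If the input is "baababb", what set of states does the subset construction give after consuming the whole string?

{K, L, M, N, P, R, S, T, U}

Start in {K}.
Read 'b': {K} → {M, U}.
Read 'a': {M, U} → {K, M, R, S, U}.
Read 'a': {K, M, R, S, U} → {K, M, N, P, R, S, U}.
Read 'b': {K, M, N, P, R, S, U} → {K, L, M, N, P, R, T, U}.
Read 'a': {K, L, M, N, P, R, T, U} → {K, M, N, P, R, S, T, U}.
Read 'b': {K, M, N, P, R, S, T, U} → {K, L, M, N, P, R, S, T, U}.
Read 'b': {K, L, M, N, P, R, S, T, U} → {K, L, M, N, P, R, S, T, U}.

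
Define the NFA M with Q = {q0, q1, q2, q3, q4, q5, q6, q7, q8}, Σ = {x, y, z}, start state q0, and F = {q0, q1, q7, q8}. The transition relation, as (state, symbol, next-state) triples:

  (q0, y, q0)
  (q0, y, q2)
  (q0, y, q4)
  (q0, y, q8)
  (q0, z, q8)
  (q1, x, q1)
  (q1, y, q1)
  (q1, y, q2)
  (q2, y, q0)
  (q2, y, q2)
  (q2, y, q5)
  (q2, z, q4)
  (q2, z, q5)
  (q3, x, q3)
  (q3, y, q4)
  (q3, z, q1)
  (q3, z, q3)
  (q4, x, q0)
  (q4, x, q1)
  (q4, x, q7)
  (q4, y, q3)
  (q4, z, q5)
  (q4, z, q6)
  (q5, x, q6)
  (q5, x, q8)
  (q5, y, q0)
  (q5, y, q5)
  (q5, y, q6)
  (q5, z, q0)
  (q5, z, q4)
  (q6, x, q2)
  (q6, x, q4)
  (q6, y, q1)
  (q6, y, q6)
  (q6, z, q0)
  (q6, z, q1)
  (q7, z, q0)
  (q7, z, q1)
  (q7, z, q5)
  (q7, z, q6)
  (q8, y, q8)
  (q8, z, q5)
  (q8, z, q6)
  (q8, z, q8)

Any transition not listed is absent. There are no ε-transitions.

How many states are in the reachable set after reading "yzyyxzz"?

6

Start in {q0}.
Read 'y': q0→{q0, q2, q4, q8}; now {q0, q2, q4, q8}.
Read 'z': q0→{q8}, q2→{q4, q5}, q4→{q5, q6}, q8→{q5, q6, q8}; now {q4, q5, q6, q8}.
Read 'y': q4→{q3}, q5→{q0, q5, q6}, q6→{q1, q6}, q8→{q8}; now {q0, q1, q3, q5, q6, q8}.
Read 'y': q0→{q0, q2, q4, q8}, q1→{q1, q2}, q3→{q4}, q5→{q0, q5, q6}, q6→{q1, q6}, q8→{q8}; now {q0, q1, q2, q4, q5, q6, q8}.
Read 'x': q0→∅, q1→{q1}, q2→∅, q4→{q0, q1, q7}, q5→{q6, q8}, q6→{q2, q4}, q8→∅; now {q0, q1, q2, q4, q6, q7, q8}.
Read 'z': q0→{q8}, q1→∅, q2→{q4, q5}, q4→{q5, q6}, q6→{q0, q1}, q7→{q0, q1, q5, q6}, q8→{q5, q6, q8}; now {q0, q1, q4, q5, q6, q8}.
Read 'z': q0→{q8}, q1→∅, q4→{q5, q6}, q5→{q0, q4}, q6→{q0, q1}, q8→{q5, q6, q8}; now {q0, q1, q4, q5, q6, q8}.
That set has 6 states.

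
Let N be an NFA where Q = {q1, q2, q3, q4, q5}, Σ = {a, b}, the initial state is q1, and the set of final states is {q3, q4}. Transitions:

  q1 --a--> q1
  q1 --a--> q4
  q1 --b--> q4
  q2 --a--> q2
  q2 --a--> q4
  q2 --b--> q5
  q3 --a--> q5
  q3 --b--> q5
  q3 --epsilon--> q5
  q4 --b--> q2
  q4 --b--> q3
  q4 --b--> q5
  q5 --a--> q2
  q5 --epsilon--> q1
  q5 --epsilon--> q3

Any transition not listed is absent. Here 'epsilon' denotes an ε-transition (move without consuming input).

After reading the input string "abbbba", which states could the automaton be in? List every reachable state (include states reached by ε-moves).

{q1, q2, q3, q4, q5}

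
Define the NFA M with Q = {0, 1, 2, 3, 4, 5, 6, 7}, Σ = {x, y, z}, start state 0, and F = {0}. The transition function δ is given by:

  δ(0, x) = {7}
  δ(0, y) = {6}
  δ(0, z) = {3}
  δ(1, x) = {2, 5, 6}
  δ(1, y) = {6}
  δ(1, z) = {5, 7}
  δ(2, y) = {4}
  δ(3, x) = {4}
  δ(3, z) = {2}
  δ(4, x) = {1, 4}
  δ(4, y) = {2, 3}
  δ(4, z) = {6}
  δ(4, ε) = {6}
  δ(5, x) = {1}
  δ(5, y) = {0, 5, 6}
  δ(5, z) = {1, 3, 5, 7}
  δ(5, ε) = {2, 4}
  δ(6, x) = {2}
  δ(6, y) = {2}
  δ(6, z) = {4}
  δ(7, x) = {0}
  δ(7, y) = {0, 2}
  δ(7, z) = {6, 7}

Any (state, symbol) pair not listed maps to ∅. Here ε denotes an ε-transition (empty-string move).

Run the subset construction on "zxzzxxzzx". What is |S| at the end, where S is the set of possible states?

Start in {0}.
Read 'z': 0→{3}; now {3}.
Read 'x': 3→{4}; union {4}; ε-closure = {4, 6}.
Read 'z': 4→{6}, 6→{4}; now {4, 6}.
Read 'z': 4→{6}, 6→{4}; now {4, 6}.
Read 'x': 4→{1, 4}, 6→{2}; union {1, 2, 4}; ε-closure = {1, 2, 4, 6}.
Read 'x': 1→{2, 5, 6}, 2→∅, 4→{1, 4}, 6→{2}; now {1, 2, 4, 5, 6}.
Read 'z': 1→{5, 7}, 2→∅, 4→{6}, 5→{1, 3, 5, 7}, 6→{4}; union {1, 3, 4, 5, 6, 7}; ε-closure = {1, 2, 3, 4, 5, 6, 7}.
Read 'z': 1→{5, 7}, 2→∅, 3→{2}, 4→{6}, 5→{1, 3, 5, 7}, 6→{4}, 7→{6, 7}; now {1, 2, 3, 4, 5, 6, 7}.
Read 'x': 1→{2, 5, 6}, 2→∅, 3→{4}, 4→{1, 4}, 5→{1}, 6→{2}, 7→{0}; now {0, 1, 2, 4, 5, 6}.
That set has 6 states.

6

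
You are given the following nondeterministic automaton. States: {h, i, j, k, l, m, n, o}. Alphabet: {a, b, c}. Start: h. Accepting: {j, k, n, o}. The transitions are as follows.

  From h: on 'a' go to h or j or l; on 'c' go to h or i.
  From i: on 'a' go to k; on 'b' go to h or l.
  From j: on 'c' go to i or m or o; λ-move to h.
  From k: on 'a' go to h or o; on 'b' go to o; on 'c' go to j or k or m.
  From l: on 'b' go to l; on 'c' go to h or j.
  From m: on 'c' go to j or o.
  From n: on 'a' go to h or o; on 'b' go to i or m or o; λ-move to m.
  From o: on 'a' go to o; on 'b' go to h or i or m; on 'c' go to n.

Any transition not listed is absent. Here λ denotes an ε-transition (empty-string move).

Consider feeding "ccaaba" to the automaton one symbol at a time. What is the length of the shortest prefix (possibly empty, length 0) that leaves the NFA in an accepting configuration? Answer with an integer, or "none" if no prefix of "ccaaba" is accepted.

3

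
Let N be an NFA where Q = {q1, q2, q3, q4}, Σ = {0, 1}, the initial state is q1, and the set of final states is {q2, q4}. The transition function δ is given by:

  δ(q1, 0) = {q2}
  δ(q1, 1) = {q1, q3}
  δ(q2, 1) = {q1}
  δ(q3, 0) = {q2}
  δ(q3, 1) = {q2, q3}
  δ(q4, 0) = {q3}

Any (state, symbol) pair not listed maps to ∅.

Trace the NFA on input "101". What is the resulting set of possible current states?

{q1}

Start in {q1}.
Read '1': q1→{q1, q3}; now {q1, q3}.
Read '0': q1→{q2}, q3→{q2}; now {q2}.
Read '1': q2→{q1}; now {q1}.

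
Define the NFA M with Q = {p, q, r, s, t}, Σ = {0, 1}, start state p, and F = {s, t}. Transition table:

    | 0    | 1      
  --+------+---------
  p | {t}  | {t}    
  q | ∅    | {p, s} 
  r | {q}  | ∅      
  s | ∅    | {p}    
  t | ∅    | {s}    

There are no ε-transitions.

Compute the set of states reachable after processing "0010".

∅

Start in {p}.
Read '0': p→{t}; now {t}.
Read '0': t→∅; now ∅.
The set is empty and remains empty for the remaining 2 symbols.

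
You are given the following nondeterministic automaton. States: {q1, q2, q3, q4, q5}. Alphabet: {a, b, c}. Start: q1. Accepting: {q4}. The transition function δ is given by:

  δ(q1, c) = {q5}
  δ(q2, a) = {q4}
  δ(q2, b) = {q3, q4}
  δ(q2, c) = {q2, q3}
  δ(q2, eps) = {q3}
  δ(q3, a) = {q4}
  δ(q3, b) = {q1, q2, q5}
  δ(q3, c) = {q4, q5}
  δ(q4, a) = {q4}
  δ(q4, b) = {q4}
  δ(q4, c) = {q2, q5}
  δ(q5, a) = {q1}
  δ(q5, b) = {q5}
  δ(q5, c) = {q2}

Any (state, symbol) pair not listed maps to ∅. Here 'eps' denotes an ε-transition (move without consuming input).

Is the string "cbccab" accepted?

Start in {q1}.
Read 'c': q1→{q5}; now {q5}.
Read 'b': q5→{q5}; now {q5}.
Read 'c': q5→{q2}; union {q2}; ε-closure = {q2, q3}.
Read 'c': q2→{q2, q3}, q3→{q4, q5}; now {q2, q3, q4, q5}.
Read 'a': q2→{q4}, q3→{q4}, q4→{q4}, q5→{q1}; now {q1, q4}.
Read 'b': q1→∅, q4→{q4}; now {q4}.
The final set {q4} contains the accepting state q4.

Yes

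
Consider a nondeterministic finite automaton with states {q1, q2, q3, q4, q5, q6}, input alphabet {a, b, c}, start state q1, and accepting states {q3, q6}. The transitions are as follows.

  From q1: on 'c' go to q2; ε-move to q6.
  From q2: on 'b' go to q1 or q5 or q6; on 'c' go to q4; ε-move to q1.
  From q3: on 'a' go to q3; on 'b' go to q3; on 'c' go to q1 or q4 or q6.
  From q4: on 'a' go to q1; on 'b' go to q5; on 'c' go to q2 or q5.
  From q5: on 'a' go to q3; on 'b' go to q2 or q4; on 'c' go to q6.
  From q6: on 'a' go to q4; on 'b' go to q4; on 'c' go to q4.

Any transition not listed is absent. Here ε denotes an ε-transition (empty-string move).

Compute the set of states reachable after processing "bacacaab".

{q3, q4, q5}

Start: ε-closure({q1}) = {q1, q6}.
Read 'b': q1→∅, q6→{q4}; now {q4}.
Read 'a': q4→{q1}; union {q1}; ε-closure = {q1, q6}.
Read 'c': q1→{q2}, q6→{q4}; union {q2, q4}; ε-closure = {q1, q2, q4, q6}.
Read 'a': q1→∅, q2→∅, q4→{q1}, q6→{q4}; union {q1, q4}; ε-closure = {q1, q4, q6}.
Read 'c': q1→{q2}, q4→{q2, q5}, q6→{q4}; union {q2, q4, q5}; ε-closure = {q1, q2, q4, q5, q6}.
Read 'a': q1→∅, q2→∅, q4→{q1}, q5→{q3}, q6→{q4}; union {q1, q3, q4}; ε-closure = {q1, q3, q4, q6}.
Read 'a': q1→∅, q3→{q3}, q4→{q1}, q6→{q4}; union {q1, q3, q4}; ε-closure = {q1, q3, q4, q6}.
Read 'b': q1→∅, q3→{q3}, q4→{q5}, q6→{q4}; now {q3, q4, q5}.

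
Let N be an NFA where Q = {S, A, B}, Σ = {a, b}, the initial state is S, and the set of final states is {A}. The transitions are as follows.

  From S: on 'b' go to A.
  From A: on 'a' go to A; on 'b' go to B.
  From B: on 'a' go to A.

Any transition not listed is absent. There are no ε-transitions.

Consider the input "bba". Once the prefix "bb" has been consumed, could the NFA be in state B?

Yes

Start in {S}.
Read 'b': {S} → {A}.
Read 'b': {A} → {B}.
State B is in {B}.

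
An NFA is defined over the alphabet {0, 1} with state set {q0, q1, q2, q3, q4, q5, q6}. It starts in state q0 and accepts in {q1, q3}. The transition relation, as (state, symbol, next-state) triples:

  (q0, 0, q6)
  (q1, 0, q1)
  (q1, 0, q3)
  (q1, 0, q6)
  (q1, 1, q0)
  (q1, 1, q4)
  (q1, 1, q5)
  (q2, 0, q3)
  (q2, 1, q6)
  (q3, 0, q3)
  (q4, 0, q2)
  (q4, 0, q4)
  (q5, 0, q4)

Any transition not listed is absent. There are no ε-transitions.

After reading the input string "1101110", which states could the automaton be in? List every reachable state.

∅

Start in {q0}.
Read '1': q0→∅; now ∅.
The set is empty and remains empty for the remaining 6 symbols.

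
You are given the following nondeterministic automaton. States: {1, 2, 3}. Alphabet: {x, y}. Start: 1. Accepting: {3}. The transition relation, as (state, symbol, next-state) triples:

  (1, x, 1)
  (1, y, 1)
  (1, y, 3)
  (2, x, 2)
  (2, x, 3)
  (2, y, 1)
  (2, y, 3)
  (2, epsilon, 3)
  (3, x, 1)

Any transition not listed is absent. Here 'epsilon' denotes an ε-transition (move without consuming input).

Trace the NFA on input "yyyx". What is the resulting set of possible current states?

{1}

Start in {1}.
Read 'y': 1→{1, 3}; now {1, 3}.
Read 'y': 1→{1, 3}, 3→∅; now {1, 3}.
Read 'y': 1→{1, 3}, 3→∅; now {1, 3}.
Read 'x': 1→{1}, 3→{1}; now {1}.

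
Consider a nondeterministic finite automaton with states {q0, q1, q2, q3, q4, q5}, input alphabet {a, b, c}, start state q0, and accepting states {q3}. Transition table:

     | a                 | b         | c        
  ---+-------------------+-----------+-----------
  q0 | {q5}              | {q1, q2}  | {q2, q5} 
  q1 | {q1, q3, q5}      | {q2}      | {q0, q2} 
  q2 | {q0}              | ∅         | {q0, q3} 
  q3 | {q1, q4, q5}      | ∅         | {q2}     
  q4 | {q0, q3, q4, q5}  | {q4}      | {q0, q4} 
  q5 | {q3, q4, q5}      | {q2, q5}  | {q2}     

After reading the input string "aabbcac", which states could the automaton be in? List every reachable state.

{q0, q2, q4, q5}

Start in {q0}.
Read 'a': q0→{q5}; now {q5}.
Read 'a': q5→{q3, q4, q5}; now {q3, q4, q5}.
Read 'b': q3→∅, q4→{q4}, q5→{q2, q5}; now {q2, q4, q5}.
Read 'b': q2→∅, q4→{q4}, q5→{q2, q5}; now {q2, q4, q5}.
Read 'c': q2→{q0, q3}, q4→{q0, q4}, q5→{q2}; now {q0, q2, q3, q4}.
Read 'a': q0→{q5}, q2→{q0}, q3→{q1, q4, q5}, q4→{q0, q3, q4, q5}; now {q0, q1, q3, q4, q5}.
Read 'c': q0→{q2, q5}, q1→{q0, q2}, q3→{q2}, q4→{q0, q4}, q5→{q2}; now {q0, q2, q4, q5}.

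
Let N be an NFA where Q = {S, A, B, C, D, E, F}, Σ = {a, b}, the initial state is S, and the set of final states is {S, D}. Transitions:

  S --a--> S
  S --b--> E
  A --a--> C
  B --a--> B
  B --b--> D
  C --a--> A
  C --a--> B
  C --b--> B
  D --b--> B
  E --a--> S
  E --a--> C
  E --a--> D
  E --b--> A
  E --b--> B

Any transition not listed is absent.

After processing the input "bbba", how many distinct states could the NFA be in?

0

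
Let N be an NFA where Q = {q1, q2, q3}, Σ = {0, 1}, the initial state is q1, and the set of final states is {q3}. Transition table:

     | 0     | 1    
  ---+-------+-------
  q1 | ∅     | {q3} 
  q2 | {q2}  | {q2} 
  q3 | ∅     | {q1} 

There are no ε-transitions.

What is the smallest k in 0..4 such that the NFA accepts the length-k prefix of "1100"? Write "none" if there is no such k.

Start in {q1}.
Read '1': {q1} → {q3}.
None of the earlier sets intersect F, but {q3} does.

1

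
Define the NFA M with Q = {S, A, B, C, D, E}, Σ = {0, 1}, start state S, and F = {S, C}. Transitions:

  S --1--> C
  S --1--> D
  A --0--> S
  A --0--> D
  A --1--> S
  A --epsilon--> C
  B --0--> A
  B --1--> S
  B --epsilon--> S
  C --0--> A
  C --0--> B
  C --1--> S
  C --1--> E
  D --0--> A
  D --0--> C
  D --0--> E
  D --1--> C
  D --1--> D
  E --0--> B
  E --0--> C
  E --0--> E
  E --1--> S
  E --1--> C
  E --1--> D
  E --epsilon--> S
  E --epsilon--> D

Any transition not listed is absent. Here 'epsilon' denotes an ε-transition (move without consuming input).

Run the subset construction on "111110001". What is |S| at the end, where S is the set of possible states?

Start in {S}.
Read '1': S→{C, D}; now {C, D}.
Read '1': C→{S, E}, D→{C, D}; now {S, C, D, E}.
Read '1': S→{C, D}, C→{S, E}, D→{C, D}, E→{S, C, D}; now {S, C, D, E}.
Read '1': S→{C, D}, C→{S, E}, D→{C, D}, E→{S, C, D}; now {S, C, D, E}.
Read '1': S→{C, D}, C→{S, E}, D→{C, D}, E→{S, C, D}; now {S, C, D, E}.
Read '0': S→∅, C→{A, B}, D→{A, C, E}, E→{B, C, E}; union {A, B, C, E}; ε-closure = {S, A, B, C, D, E}.
Read '0': S→∅, A→{S, D}, B→{A}, C→{A, B}, D→{A, C, E}, E→{B, C, E}; now {S, A, B, C, D, E}.
Read '0': S→∅, A→{S, D}, B→{A}, C→{A, B}, D→{A, C, E}, E→{B, C, E}; now {S, A, B, C, D, E}.
Read '1': S→{C, D}, A→{S}, B→{S}, C→{S, E}, D→{C, D}, E→{S, C, D}; now {S, C, D, E}.
That set has 4 states.

4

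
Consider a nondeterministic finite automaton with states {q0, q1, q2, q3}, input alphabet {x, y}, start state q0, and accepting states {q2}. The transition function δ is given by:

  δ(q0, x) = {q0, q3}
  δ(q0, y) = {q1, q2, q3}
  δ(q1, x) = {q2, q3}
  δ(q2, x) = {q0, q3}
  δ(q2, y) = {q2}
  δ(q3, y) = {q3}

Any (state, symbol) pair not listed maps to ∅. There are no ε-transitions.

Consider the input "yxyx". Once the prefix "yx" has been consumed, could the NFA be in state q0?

Start in {q0}.
Read 'y': q0→{q1, q2, q3}; now {q1, q2, q3}.
Read 'x': q1→{q2, q3}, q2→{q0, q3}, q3→∅; now {q0, q2, q3}.
State q0 is in {q0, q2, q3}.

Yes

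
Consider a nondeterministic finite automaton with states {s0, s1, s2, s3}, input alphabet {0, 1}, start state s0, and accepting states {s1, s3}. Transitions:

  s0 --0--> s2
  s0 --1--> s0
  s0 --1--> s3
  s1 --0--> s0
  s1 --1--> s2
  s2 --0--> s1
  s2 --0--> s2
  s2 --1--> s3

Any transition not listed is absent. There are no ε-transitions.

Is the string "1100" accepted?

Start in {s0}.
Read '1': {s0} → {s0, s3}.
Read '1': {s0, s3} → {s0, s3}.
Read '0': {s0, s3} → {s2}.
Read '0': {s2} → {s1, s2}.
The final set {s1, s2} contains the accepting state s1.

Yes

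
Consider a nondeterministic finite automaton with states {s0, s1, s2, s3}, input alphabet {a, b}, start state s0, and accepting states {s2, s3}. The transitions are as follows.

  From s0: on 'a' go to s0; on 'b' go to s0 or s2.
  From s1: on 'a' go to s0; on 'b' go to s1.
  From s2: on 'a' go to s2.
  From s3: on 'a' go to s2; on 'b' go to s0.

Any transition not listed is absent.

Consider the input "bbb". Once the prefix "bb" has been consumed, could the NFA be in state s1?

No

Start in {s0}.
Read 'b': s0→{s0, s2}; now {s0, s2}.
Read 'b': s0→{s0, s2}, s2→∅; now {s0, s2}.
State s1 is not in {s0, s2}.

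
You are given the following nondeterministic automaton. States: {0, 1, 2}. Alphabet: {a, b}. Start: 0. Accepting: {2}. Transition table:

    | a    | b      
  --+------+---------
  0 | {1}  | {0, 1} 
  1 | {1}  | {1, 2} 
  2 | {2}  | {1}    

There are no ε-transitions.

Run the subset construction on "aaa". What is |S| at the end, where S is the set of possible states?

1

Start in {0}.
Read 'a': 0→{1}; now {1}.
Read 'a': 1→{1}; now {1}.
Read 'a': 1→{1}; now {1}.
That set has 1 state.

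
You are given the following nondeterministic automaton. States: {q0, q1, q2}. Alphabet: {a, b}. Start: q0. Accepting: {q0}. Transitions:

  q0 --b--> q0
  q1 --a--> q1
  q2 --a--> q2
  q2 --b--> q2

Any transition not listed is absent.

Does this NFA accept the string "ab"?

No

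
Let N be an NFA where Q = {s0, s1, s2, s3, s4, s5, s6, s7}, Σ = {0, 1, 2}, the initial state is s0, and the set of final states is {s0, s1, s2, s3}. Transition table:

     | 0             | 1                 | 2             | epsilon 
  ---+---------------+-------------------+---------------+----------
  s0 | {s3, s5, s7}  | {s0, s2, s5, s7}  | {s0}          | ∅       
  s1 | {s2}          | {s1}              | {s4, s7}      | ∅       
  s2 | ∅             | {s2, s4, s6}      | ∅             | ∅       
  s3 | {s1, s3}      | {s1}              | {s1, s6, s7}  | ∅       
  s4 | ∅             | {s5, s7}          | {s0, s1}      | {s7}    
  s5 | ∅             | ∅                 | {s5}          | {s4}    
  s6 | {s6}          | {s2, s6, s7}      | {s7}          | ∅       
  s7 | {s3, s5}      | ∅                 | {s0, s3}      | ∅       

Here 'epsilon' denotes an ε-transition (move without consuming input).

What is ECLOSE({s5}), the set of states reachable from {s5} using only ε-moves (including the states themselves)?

{s4, s5, s7}

Begin with {s5}.
ε-move s5 → s4; add s4.
ε-move s4 → s7; add s7.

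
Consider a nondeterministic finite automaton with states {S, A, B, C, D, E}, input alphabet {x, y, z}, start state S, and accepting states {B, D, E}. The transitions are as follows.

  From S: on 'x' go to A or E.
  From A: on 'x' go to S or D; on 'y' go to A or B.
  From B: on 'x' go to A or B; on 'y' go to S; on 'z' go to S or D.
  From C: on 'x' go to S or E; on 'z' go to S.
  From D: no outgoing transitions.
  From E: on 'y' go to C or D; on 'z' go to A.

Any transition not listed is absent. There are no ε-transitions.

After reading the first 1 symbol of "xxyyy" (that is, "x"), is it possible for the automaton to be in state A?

Start in {S}.
Read 'x': {S} → {A, E}.
State A is in {A, E}.

Yes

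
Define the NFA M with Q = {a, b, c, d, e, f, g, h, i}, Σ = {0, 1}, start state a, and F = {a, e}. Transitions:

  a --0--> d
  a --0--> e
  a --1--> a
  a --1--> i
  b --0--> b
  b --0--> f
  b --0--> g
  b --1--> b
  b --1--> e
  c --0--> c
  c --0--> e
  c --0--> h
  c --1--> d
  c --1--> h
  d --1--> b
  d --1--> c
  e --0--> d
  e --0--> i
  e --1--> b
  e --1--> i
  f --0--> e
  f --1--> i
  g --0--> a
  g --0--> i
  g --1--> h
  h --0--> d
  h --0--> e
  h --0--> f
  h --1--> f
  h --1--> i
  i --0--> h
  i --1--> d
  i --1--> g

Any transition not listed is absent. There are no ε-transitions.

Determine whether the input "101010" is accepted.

Yes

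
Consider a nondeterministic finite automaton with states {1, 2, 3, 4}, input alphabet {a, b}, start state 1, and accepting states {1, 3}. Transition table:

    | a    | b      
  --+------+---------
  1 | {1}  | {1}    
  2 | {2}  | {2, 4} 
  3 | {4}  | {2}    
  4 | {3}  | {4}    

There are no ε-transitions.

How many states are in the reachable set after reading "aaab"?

1

Start in {1}.
Read 'a': 1→{1}; now {1}.
Read 'a': 1→{1}; now {1}.
Read 'a': 1→{1}; now {1}.
Read 'b': 1→{1}; now {1}.
That set has 1 state.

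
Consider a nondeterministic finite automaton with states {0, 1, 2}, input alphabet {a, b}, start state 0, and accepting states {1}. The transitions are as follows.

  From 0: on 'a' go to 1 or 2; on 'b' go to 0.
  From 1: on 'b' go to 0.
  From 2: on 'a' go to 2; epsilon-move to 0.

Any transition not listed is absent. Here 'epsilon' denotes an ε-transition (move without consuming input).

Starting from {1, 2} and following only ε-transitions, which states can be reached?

Begin with {1, 2}.
ε-move 2 → 0; add 0.

{0, 1, 2}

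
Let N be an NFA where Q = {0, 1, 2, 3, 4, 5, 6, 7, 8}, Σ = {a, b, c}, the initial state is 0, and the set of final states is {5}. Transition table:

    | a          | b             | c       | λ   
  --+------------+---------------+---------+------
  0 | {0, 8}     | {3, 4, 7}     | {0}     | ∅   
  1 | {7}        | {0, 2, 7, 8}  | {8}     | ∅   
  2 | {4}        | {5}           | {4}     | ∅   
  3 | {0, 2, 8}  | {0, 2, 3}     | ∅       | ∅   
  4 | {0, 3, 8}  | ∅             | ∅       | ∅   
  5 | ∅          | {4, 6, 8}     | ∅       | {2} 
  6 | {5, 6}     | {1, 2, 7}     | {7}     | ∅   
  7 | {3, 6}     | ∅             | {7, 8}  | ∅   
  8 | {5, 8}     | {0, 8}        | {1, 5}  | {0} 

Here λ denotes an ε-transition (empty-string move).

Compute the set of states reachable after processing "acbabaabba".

Start in {0}.
Read 'a': 0→{0, 8}; now {0, 8}.
Read 'c': 0→{0}, 8→{1, 5}; union {0, 1, 5}; ε-closure = {0, 1, 2, 5}.
Read 'b': 0→{3, 4, 7}, 1→{0, 2, 7, 8}, 2→{5}, 5→{4, 6, 8}; now {0, 2, 3, 4, 5, 6, 7, 8}.
Read 'a': 0→{0, 8}, 2→{4}, 3→{0, 2, 8}, 4→{0, 3, 8}, 5→∅, 6→{5, 6}, 7→{3, 6}, 8→{5, 8}; now {0, 2, 3, 4, 5, 6, 8}.
Read 'b': 0→{3, 4, 7}, 2→{5}, 3→{0, 2, 3}, 4→∅, 5→{4, 6, 8}, 6→{1, 2, 7}, 8→{0, 8}; now {0, 1, 2, 3, 4, 5, 6, 7, 8}.
Read 'a': 0→{0, 8}, 1→{7}, 2→{4}, 3→{0, 2, 8}, 4→{0, 3, 8}, 5→∅, 6→{5, 6}, 7→{3, 6}, 8→{5, 8}; now {0, 2, 3, 4, 5, 6, 7, 8}.
Read 'a': 0→{0, 8}, 2→{4}, 3→{0, 2, 8}, 4→{0, 3, 8}, 5→∅, 6→{5, 6}, 7→{3, 6}, 8→{5, 8}; now {0, 2, 3, 4, 5, 6, 8}.
Read 'b': 0→{3, 4, 7}, 2→{5}, 3→{0, 2, 3}, 4→∅, 5→{4, 6, 8}, 6→{1, 2, 7}, 8→{0, 8}; now {0, 1, 2, 3, 4, 5, 6, 7, 8}.
Read 'b': 0→{3, 4, 7}, 1→{0, 2, 7, 8}, 2→{5}, 3→{0, 2, 3}, 4→∅, 5→{4, 6, 8}, 6→{1, 2, 7}, 7→∅, 8→{0, 8}; now {0, 1, 2, 3, 4, 5, 6, 7, 8}.
Read 'a': 0→{0, 8}, 1→{7}, 2→{4}, 3→{0, 2, 8}, 4→{0, 3, 8}, 5→∅, 6→{5, 6}, 7→{3, 6}, 8→{5, 8}; now {0, 2, 3, 4, 5, 6, 7, 8}.

{0, 2, 3, 4, 5, 6, 7, 8}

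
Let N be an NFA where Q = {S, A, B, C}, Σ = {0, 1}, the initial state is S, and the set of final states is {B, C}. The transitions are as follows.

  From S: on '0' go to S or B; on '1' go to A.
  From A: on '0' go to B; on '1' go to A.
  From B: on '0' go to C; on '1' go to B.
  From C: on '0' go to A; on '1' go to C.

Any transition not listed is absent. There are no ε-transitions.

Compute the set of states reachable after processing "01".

{A, B}

Start in {S}.
Read '0': S→{S, B}; now {S, B}.
Read '1': S→{A}, B→{B}; now {A, B}.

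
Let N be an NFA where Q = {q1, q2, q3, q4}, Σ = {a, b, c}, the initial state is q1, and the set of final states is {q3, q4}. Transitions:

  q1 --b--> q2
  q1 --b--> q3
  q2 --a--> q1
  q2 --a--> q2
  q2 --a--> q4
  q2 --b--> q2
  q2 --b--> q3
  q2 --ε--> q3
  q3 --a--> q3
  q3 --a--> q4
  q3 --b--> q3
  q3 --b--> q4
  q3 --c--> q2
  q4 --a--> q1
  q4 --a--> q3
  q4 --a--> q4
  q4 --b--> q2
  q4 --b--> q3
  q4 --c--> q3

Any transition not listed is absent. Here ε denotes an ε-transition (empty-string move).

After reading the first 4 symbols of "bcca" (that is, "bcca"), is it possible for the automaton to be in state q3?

Yes

Start in {q1}.
Read 'b': {q1} → {q2, q3}.
Read 'c': {q2, q3} → {q2, q3}.
Read 'c': {q2, q3} → {q2, q3}.
Read 'a': {q2, q3} → {q1, q2, q3, q4}.
State q3 is in {q1, q2, q3, q4}.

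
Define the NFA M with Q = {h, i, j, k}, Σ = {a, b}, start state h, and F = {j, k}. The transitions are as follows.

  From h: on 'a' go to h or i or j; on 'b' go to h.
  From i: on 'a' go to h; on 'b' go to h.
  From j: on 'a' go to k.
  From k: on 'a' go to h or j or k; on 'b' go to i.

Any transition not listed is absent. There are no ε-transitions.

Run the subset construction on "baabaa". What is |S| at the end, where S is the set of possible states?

4

Start in {h}.
Read 'b': h→{h}; now {h}.
Read 'a': h→{h, i, j}; now {h, i, j}.
Read 'a': h→{h, i, j}, i→{h}, j→{k}; now {h, i, j, k}.
Read 'b': h→{h}, i→{h}, j→∅, k→{i}; now {h, i}.
Read 'a': h→{h, i, j}, i→{h}; now {h, i, j}.
Read 'a': h→{h, i, j}, i→{h}, j→{k}; now {h, i, j, k}.
That set has 4 states.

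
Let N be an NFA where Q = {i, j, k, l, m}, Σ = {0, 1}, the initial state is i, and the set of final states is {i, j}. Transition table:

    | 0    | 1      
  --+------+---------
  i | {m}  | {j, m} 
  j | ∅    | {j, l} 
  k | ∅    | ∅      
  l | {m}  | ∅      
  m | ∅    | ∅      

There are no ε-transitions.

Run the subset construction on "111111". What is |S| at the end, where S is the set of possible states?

2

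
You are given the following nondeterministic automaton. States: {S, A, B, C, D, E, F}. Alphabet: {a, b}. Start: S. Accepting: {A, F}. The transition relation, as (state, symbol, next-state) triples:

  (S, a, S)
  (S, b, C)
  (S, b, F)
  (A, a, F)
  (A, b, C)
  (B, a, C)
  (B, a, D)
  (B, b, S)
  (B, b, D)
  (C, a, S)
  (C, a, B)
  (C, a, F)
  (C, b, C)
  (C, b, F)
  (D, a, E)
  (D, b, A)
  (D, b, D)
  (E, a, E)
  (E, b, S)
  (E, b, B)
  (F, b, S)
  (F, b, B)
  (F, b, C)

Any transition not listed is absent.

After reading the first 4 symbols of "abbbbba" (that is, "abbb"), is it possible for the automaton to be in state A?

No

Start in {S}.
Read 'a': {S} → {S}.
Read 'b': {S} → {C, F}.
Read 'b': {C, F} → {S, B, C, F}.
Read 'b': {S, B, C, F} → {S, B, C, D, F}.
State A is not in {S, B, C, D, F}.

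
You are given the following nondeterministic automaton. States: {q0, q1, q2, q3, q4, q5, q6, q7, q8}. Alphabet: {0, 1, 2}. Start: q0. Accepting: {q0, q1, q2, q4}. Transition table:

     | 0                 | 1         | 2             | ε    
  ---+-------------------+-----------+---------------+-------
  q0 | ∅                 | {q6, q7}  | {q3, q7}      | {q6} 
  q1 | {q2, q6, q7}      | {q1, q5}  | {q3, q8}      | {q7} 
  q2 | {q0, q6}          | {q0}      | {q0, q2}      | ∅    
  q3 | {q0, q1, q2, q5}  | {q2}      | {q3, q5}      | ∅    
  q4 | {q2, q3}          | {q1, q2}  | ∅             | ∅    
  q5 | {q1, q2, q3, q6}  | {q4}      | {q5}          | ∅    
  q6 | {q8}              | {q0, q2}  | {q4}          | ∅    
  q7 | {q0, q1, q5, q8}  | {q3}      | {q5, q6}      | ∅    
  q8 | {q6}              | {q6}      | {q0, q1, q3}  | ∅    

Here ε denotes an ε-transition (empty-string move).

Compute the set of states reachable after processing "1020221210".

{q0, q1, q2, q3, q5, q6, q7, q8}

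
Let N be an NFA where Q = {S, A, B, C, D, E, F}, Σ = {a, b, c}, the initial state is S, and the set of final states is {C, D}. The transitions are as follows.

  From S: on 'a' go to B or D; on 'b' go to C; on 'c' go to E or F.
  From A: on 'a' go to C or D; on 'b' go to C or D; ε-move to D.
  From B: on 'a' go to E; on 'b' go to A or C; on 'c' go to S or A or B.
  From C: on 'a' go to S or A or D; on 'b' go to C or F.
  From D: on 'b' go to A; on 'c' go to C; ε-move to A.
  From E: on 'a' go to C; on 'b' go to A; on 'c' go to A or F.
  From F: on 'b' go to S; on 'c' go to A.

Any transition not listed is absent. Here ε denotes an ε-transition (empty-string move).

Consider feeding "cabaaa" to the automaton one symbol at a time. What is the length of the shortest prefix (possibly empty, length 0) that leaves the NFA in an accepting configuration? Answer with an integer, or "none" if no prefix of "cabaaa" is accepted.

2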